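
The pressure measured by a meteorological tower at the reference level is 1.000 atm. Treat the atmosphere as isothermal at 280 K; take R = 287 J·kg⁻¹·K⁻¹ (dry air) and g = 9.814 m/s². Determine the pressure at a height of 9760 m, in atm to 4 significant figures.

P ≈ 0.3036 atm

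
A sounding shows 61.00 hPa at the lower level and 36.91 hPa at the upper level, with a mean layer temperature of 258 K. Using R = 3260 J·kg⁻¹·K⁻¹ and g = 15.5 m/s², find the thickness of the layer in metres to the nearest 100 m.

Δz ≈ 27300 m

Hypsometric equation: Δz = (R T̄/g) ln(P₁/P₂).
R T̄/g = 3260 × 258 / 15.5 = 54263 m.
ln(61.00/36.91) = ln(1.6527) = 0.50241.
Δz = 54263 × 0.50241 = 27262 m.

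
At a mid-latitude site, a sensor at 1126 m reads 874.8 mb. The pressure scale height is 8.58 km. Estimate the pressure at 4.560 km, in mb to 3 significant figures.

P ≈ 586 mb

Between two levels, P₂ = P₁ exp(−Δz/H) with Δz = z₂ − z₁.
Δz = 4560.0 − 1126.0 = 3434.0 m; Δz/H = 3434.0/8580.0 = 0.40023.
P₂ = 874.8 × exp(−0.40023) = 874.8 × 0.67017 = 586.26 mb.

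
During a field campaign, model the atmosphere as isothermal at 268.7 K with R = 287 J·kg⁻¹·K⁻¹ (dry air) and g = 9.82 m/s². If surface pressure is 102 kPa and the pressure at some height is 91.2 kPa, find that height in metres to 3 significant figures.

z ≈ 879 m

Scale height: H = RT/g = 287 × 268.7 / 9.82 = 7853.0 m.
Invert the barometric formula: z = H ln(P₀/P).
P₀/P = 102/91.2 = 1.1184; ln(1.1184) = 0.11190.
z = 7853.0 × 0.11190 = 878.75 m.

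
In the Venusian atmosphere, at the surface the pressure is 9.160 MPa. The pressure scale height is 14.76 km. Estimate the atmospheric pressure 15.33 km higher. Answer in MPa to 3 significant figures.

Barometric formula: P = P₀ exp(−z/H).
z/H = 15330/14760 = 1.0386; exp(−1.0386) = 0.35395.
P = 9.160 × 0.35395 = 3.2422 MPa.

P ≈ 3.24 MPa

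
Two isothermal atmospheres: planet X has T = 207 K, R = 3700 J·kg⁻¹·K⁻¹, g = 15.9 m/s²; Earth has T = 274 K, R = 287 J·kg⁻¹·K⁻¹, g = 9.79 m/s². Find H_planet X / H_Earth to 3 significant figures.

H = RT/g for each body.
H_planet X = 3700 × 207 / 15.9 = 48170 m.
H_Earth = 287 × 274 / 9.79 = 8032.5 m.
H_planet X/H_Earth = 48170/8032.5 = 5.9969.

H_planet X/H_Earth ≈ 6.00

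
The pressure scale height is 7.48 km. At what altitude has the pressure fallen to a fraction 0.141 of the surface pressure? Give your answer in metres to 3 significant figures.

Set P/P₀ = exp(−z/H) = 0.141, so z = −H ln(0.141).
−ln(0.141) = 1.9590; z = 7480.0 × 1.9590 = 14653 m.

z ≈ 14700 m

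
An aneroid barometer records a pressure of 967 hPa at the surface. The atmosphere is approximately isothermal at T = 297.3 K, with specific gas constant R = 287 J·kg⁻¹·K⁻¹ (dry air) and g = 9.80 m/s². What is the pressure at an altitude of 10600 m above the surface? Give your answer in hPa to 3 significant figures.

Scale height: H = RT/g = 287 × 297.3 / 9.80 = 8706.6 m.
Barometric formula: P = P₀ exp(−z/H).
z/H = 10600/8706.6 = 1.2175; exp(−1.2175) = 0.29597.
P = 967 × 0.29597 = 286.20 hPa.

P ≈ 286 hPa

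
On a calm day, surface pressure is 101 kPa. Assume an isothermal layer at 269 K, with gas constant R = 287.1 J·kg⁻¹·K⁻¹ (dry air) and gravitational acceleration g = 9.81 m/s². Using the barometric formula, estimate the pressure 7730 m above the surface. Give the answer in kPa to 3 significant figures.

Scale height: H = RT/g = 287.1 × 269 / 9.81 = 7872.6 m.
Barometric formula: P = P₀ exp(−z/H).
z/H = 7730.0/7872.6 = 0.98189; exp(−0.98189) = 0.37460.
P = 101 × 0.37460 = 37.835 kPa.

P ≈ 37.8 kPa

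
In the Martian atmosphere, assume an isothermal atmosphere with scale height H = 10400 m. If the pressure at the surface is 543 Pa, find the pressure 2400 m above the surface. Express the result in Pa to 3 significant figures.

Barometric formula: P = P₀ exp(−z/H).
z/H = 2400.0/10400 = 0.23077; exp(−0.23077) = 0.79392.
P = 543 × 0.79392 = 431.10 Pa.

P ≈ 431 Pa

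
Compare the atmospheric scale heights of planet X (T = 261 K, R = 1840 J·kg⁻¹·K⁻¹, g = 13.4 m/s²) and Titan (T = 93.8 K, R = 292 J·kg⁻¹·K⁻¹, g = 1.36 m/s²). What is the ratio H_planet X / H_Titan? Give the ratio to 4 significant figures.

H_planet X/H_Titan ≈ 1.780

H = RT/g for each body.
H_planet X = 1840 × 261 / 13.4 = 35839 m.
H_Titan = 292 × 93.8 / 1.36 = 20139 m.
H_planet X/H_Titan = 35839/20139 = 1.7796.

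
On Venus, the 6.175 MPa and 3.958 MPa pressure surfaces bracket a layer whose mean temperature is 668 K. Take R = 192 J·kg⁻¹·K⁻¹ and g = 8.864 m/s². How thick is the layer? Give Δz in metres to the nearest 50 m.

Hypsometric equation: Δz = (R T̄/g) ln(P₁/P₂).
R T̄/g = 192 × 668 / 8.864 = 14469 m.
ln(6.175/3.958) = ln(1.5601) = 0.44475.
Δz = 14469 × 0.44475 = 6435.1 m.

Δz ≈ 6450 m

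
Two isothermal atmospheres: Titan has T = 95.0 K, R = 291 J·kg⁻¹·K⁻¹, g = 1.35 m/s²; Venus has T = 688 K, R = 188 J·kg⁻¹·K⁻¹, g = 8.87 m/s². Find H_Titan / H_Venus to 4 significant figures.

H_Titan/H_Venus ≈ 1.404

H = RT/g for each body.
H_Titan = 291 × 95.0 / 1.35 = 20478 m.
H_Venus = 188 × 688 / 8.87 = 14582 m.
H_Titan/H_Venus = 20478/14582 = 1.4043.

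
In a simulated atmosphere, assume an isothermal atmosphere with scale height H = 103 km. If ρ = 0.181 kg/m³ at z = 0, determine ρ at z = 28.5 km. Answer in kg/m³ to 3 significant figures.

ρ ≈ 0.137 kg/m³

In an isothermal atmosphere, density decays like pressure: ρ = ρ₀ exp(−z/H).
z/H = 28500/103000 = 0.27670; exp(−0.27670) = 0.75828.
ρ = 0.181 × 0.75828 = 0.13725 kg/m³.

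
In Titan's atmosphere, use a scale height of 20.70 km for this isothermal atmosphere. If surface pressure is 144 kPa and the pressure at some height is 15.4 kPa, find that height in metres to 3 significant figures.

Invert the barometric formula: z = H ln(P₀/P).
P₀/P = 144/15.4 = 9.3506; ln(9.3506) = 2.2354.
z = 20700 × 2.2354 = 46273 m.

z ≈ 46300 m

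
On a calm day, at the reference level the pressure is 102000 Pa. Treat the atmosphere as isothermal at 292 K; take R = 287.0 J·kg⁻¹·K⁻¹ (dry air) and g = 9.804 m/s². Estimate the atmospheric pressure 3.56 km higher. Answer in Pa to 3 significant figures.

P ≈ 67300 Pa

Scale height: H = RT/g = 287.0 × 292 / 9.804 = 8547.9 m.
Barometric formula: P = P₀ exp(−z/H).
z/H = 3560.0/8547.9 = 0.41648; exp(−0.41648) = 0.65936.
P = 102000 × 0.65936 = 67255 Pa.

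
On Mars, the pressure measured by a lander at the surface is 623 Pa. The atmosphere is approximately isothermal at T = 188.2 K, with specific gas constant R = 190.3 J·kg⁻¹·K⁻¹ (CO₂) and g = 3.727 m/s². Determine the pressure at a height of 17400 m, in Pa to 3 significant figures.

Scale height: H = RT/g = 190.3 × 188.2 / 3.727 = 9609.5 m.
Barometric formula: P = P₀ exp(−z/H).
z/H = 17400/9609.5 = 1.8107; exp(−1.8107) = 0.16354.
P = 623 × 0.16354 = 101.89 Pa.

P ≈ 102 Pa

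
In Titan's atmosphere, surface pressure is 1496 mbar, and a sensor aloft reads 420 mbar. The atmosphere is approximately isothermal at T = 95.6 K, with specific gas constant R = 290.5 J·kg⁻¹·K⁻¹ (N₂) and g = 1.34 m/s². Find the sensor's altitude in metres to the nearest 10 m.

z ≈ 26330 m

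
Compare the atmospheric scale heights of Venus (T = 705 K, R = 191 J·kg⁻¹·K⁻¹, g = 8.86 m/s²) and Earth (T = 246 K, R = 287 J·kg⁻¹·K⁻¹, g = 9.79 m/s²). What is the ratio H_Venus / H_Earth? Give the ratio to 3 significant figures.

H_Venus/H_Earth ≈ 2.11

H = RT/g for each body.
H_Venus = 191 × 705 / 8.86 = 15198 m.
H_Earth = 287 × 246 / 9.79 = 7211.6 m.
H_Venus/H_Earth = 15198/7211.6 = 2.1074.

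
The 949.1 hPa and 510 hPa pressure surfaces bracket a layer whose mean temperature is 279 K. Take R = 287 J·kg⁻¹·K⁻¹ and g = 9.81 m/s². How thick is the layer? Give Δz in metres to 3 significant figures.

Hypsometric equation: Δz = (R T̄/g) ln(P₁/P₂).
R T̄/g = 287 × 279 / 9.81 = 8162.4 m.
ln(949.1/510) = ln(1.8610) = 0.62111.
Δz = 8162.4 × 0.62111 = 5069.7 m.

Δz ≈ 5070 m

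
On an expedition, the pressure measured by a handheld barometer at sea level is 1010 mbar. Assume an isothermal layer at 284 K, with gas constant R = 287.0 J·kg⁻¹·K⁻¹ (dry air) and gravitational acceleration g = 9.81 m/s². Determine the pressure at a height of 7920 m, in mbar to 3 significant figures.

Scale height: H = RT/g = 287.0 × 284 / 9.81 = 8308.7 m.
Barometric formula: P = P₀ exp(−z/H).
z/H = 7920.0/8308.7 = 0.95322; exp(−0.95322) = 0.38550.
P = 1010 × 0.38550 = 389.36 mbar.

P ≈ 389 mbar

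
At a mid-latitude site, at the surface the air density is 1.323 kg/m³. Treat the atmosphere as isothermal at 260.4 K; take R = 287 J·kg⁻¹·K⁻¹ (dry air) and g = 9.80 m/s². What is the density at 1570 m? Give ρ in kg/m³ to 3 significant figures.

ρ ≈ 1.08 kg/m³

Scale height: H = RT/g = 287 × 260.4 / 9.80 = 7626.0 m.
In an isothermal atmosphere, density decays like pressure: ρ = ρ₀ exp(−z/H).
z/H = 1570.0/7626.0 = 0.20587; exp(−0.20587) = 0.81394.
ρ = 1.323 × 0.81394 = 1.0768 kg/m³.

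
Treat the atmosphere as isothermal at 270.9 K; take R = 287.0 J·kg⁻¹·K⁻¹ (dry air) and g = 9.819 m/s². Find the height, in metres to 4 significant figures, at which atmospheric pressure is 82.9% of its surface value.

Scale height: H = RT/g = 287.0 × 270.9 / 9.819 = 7918.1 m.
Set P/P₀ = exp(−z/H) = 0.829, so z = −H ln(0.829).
−ln(0.829) = 0.18754; z = 7918.1 × 0.18754 = 1485.0 m.

z ≈ 1485 m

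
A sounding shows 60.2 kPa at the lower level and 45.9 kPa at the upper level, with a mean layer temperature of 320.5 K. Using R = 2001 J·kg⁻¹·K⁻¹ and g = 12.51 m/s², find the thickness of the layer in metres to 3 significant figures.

Hypsometric equation: Δz = (R T̄/g) ln(P₁/P₂).
R T̄/g = 2001 × 320.5 / 12.51 = 51265 m.
ln(60.2/45.9) = ln(1.3115) = 0.27117.
Δz = 51265 × 0.27117 = 13902 m.

Δz ≈ 13900 m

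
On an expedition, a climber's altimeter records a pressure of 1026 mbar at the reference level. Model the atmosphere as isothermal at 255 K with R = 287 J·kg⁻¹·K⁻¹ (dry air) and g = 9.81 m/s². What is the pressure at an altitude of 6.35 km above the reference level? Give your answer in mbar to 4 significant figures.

Scale height: H = RT/g = 287 × 255 / 9.81 = 7460.2 m.
Barometric formula: P = P₀ exp(−z/H).
z/H = 6350.0/7460.2 = 0.85118; exp(−0.85118) = 0.42691.
P = 1026 × 0.42691 = 438.01 mbar.

P ≈ 438.0 mbar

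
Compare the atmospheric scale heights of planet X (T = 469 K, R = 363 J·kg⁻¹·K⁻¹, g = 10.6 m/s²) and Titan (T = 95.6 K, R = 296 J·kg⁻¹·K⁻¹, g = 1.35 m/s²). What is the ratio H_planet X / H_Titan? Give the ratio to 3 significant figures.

H_planet X/H_Titan ≈ 0.766

H = RT/g for each body.
H_planet X = 363 × 469 / 10.6 = 16061 m.
H_Titan = 296 × 95.6 / 1.35 = 20961 m.
H_planet X/H_Titan = 16061/20961 = 0.76623.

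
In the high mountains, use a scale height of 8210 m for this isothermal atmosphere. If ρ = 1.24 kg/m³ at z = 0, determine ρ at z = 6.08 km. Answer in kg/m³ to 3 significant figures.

ρ ≈ 0.591 kg/m³

In an isothermal atmosphere, density decays like pressure: ρ = ρ₀ exp(−z/H).
z/H = 6080.0/8210.0 = 0.74056; exp(−0.74056) = 0.47685.
ρ = 1.24 × 0.47685 = 0.59129 kg/m³.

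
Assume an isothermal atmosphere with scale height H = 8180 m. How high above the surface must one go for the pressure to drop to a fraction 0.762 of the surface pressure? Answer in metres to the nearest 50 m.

z ≈ 2200 m

Set P/P₀ = exp(−z/H) = 0.762, so z = −H ln(0.762).
−ln(0.762) = 0.27181; z = 8180.0 × 0.27181 = 2223.4 m.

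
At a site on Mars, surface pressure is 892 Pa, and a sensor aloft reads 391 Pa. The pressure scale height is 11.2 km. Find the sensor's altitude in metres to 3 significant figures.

z ≈ 9240 m

Invert the barometric formula: z = H ln(P₀/P).
P₀/P = 892/391 = 2.2813; ln(2.2813) = 0.82475.
z = 11200 × 0.82475 = 9237.2 m.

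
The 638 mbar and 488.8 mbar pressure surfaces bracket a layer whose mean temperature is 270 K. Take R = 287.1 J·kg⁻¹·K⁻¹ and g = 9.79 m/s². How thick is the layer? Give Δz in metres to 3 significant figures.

Δz ≈ 2110 m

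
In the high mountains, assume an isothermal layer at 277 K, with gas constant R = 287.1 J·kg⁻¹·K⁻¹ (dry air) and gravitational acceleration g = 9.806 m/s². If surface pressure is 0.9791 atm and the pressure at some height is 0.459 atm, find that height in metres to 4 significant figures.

Scale height: H = RT/g = 287.1 × 277 / 9.806 = 8110.0 m.
Invert the barometric formula: z = H ln(P₀/P).
P₀/P = 0.9791/0.459 = 2.1331; ln(2.1331) = 0.75758.
z = 8110.0 × 0.75758 = 6144.0 m.

z ≈ 6144 m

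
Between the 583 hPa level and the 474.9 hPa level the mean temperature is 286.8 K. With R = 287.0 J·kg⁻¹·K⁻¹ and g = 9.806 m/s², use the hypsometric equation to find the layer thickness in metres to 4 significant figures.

Hypsometric equation: Δz = (R T̄/g) ln(P₁/P₂).
R T̄/g = 287.0 × 286.8 / 9.806 = 8394.0 m.
ln(583/474.9) = ln(1.2276) = 0.20506.
Δz = 8394.0 × 0.20506 = 1721.3 m.

Δz ≈ 1721 m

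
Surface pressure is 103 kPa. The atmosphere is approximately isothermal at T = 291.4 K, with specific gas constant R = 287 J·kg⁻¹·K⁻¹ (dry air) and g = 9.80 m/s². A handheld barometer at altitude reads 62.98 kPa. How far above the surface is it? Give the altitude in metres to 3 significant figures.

z ≈ 4200 m

Scale height: H = RT/g = 287 × 291.4 / 9.80 = 8533.9 m.
Invert the barometric formula: z = H ln(P₀/P).
P₀/P = 103/62.98 = 1.6354; ln(1.6354) = 0.49189.
z = 8533.9 × 0.49189 = 4197.7 m.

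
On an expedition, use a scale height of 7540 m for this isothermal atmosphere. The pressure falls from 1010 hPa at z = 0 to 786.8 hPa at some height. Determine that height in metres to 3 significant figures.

z ≈ 1880 m

Invert the barometric formula: z = H ln(P₀/P).
P₀/P = 1010/786.8 = 1.2837; ln(1.2837) = 0.24975.
z = 7540.0 × 0.24975 = 1883.1 m.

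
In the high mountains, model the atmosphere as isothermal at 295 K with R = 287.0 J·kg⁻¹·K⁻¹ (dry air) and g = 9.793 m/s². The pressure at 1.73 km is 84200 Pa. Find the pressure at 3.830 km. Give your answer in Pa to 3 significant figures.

Scale height: H = RT/g = 287.0 × 295 / 9.793 = 8645.5 m.
Between two levels, P₂ = P₁ exp(−Δz/H) with Δz = z₂ − z₁.
Δz = 3830.0 − 1730.0 = 2100.0 m; Δz/H = 2100.0/8645.5 = 0.24290.
P₂ = 84200 × exp(−0.24290) = 84200 × 0.78435 = 66042 Pa.

P ≈ 66000 Pa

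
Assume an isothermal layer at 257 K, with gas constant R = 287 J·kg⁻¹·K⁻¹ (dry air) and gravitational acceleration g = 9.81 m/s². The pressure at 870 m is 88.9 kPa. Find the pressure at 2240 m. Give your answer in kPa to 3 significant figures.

P ≈ 74.1 kPa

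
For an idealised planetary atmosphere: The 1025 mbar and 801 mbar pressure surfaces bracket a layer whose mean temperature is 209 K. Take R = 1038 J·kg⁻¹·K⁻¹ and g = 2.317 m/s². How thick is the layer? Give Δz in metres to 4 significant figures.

Δz ≈ 23090 m

Hypsometric equation: Δz = (R T̄/g) ln(P₁/P₂).
R T̄/g = 1038 × 209 / 2.317 = 93631 m.
ln(1025/801) = ln(1.2797) = 0.24663.
Δz = 93631 × 0.24663 = 23092 m.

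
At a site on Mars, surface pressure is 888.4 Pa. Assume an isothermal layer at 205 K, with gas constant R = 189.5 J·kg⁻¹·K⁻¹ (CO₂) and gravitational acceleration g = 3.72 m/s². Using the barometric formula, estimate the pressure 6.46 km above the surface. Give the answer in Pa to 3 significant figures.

Scale height: H = RT/g = 189.5 × 205 / 3.72 = 10443 m.
Barometric formula: P = P₀ exp(−z/H).
z/H = 6460.0/10443 = 0.61860; exp(−0.61860) = 0.53870.
P = 888.4 × 0.53870 = 478.58 Pa.

P ≈ 479 Pa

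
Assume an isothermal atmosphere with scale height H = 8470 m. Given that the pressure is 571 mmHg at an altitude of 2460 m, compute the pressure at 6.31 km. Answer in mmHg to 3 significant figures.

P ≈ 362 mmHg

Between two levels, P₂ = P₁ exp(−Δz/H) with Δz = z₂ − z₁.
Δz = 6310.0 − 2460.0 = 3850.0 m; Δz/H = 3850.0/8470.0 = 0.45455.
P₂ = 571 × exp(−0.45455) = 571 × 0.63473 = 362.43 mmHg.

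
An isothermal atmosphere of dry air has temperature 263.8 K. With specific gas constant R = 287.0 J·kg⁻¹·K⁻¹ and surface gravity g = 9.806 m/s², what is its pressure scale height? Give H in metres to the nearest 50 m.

The scale height of an isothermal atmosphere is H = RT/g.
H = 287.0 × 263.8 / 9.806 = 75711/9.806 = 7720.9 m.

H ≈ 7700 m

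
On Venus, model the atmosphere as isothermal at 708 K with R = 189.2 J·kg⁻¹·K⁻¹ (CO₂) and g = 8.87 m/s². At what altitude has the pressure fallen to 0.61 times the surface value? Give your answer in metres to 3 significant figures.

z ≈ 7460 m

Scale height: H = RT/g = 189.2 × 708 / 8.87 = 15102 m.
Set P/P₀ = exp(−z/H) = 0.61, so z = −H ln(0.61).
−ln(0.61) = 0.49430; z = 15102 × 0.49430 = 7464.9 m.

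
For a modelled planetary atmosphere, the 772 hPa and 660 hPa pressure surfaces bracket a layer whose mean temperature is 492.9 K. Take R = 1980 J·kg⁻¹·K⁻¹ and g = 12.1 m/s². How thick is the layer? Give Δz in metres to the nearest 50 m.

Hypsometric equation: Δz = (R T̄/g) ln(P₁/P₂).
R T̄/g = 1980 × 492.9 / 12.1 = 80656 m.
ln(772/660) = ln(1.1697) = 0.15675.
Δz = 80656 × 0.15675 = 12643 m.

Δz ≈ 12650 m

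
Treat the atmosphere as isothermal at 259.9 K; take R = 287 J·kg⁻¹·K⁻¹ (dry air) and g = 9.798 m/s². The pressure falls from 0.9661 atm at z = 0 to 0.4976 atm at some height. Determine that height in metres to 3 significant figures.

Scale height: H = RT/g = 287 × 259.9 / 9.798 = 7612.9 m.
Invert the barometric formula: z = H ln(P₀/P).
P₀/P = 0.9661/0.4976 = 1.9415; ln(1.9415) = 0.66346.
z = 7612.9 × 0.66346 = 5050.9 m.

z ≈ 5050 m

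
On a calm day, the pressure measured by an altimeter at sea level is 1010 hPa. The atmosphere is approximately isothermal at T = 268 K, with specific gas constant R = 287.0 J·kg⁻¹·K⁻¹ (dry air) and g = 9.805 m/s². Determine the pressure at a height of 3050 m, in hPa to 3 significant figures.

P ≈ 685 hPa

Scale height: H = RT/g = 287.0 × 268 / 9.805 = 7844.6 m.
Barometric formula: P = P₀ exp(−z/H).
z/H = 3050.0/7844.6 = 0.38880; exp(−0.38880) = 0.67787.
P = 1010 × 0.67787 = 684.65 hPa.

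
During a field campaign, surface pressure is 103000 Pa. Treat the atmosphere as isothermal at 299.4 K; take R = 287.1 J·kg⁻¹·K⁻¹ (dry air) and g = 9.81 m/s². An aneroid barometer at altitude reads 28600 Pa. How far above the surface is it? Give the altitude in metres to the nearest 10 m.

z ≈ 11230 m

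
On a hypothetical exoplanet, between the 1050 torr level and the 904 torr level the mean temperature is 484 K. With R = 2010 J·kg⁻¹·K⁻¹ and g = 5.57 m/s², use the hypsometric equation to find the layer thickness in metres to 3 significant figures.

Hypsometric equation: Δz = (R T̄/g) ln(P₁/P₂).
R T̄/g = 2010 × 484 / 5.57 = 174660 m.
ln(1050/904) = ln(1.1615) = 0.14971.
Δz = 174660 × 0.14971 = 26148 m.

Δz ≈ 26100 m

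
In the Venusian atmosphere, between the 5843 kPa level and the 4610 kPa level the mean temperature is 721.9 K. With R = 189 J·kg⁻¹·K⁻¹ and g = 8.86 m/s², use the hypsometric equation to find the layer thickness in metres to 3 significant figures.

Hypsometric equation: Δz = (R T̄/g) ln(P₁/P₂).
R T̄/g = 189 × 721.9 / 8.86 = 15399 m.
ln(5843/4610) = ln(1.2675) = 0.23705.
Δz = 15399 × 0.23705 = 3650.3 m.

Δz ≈ 3650 m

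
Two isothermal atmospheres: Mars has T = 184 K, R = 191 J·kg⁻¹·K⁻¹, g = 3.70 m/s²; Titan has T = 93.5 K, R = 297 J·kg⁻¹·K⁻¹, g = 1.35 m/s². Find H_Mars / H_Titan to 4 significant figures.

H = RT/g for each body.
H_Mars = 191 × 184 / 3.70 = 9498.4 m.
H_Titan = 297 × 93.5 / 1.35 = 20570 m.
H_Mars/H_Titan = 9498.4/20570 = 0.46176.

H_Mars/H_Titan ≈ 0.4618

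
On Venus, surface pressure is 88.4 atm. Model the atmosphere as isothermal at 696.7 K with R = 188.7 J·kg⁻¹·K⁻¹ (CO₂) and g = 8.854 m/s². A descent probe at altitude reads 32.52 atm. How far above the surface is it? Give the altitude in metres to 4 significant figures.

z ≈ 14850 m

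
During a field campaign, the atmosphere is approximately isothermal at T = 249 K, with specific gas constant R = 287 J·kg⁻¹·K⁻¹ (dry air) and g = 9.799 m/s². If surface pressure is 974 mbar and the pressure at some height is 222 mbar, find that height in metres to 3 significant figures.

z ≈ 10800 m

Scale height: H = RT/g = 287 × 249 / 9.799 = 7292.9 m.
Invert the barometric formula: z = H ln(P₀/P).
P₀/P = 974/222 = 4.3874; ln(4.3874) = 1.4787.
z = 7292.9 × 1.4787 = 10784 m.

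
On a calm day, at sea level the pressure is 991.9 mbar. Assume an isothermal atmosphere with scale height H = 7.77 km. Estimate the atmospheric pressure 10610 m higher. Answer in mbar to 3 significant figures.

P ≈ 253 mbar

Barometric formula: P = P₀ exp(−z/H).
z/H = 10610/7770.0 = 1.3655; exp(−1.3655) = 0.25525.
P = 991.9 × 0.25525 = 253.18 mbar.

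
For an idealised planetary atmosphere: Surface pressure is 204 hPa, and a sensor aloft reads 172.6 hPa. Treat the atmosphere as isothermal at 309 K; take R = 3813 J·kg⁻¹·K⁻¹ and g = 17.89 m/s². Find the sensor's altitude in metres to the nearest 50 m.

Scale height: H = RT/g = 3813 × 309 / 17.89 = 65859 m.
Invert the barometric formula: z = H ln(P₀/P).
P₀/P = 204/172.6 = 1.1819; ln(1.1819) = 0.16712.
z = 65859 × 0.16712 = 11006 m.

z ≈ 11000 m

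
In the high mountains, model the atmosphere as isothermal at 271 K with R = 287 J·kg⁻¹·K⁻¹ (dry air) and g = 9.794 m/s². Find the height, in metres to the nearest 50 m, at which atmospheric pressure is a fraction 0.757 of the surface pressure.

Scale height: H = RT/g = 287 × 271 / 9.794 = 7941.3 m.
Set P/P₀ = exp(−z/H) = 0.757, so z = −H ln(0.757).
−ln(0.757) = 0.27839; z = 7941.3 × 0.27839 = 2210.8 m.

z ≈ 2200 m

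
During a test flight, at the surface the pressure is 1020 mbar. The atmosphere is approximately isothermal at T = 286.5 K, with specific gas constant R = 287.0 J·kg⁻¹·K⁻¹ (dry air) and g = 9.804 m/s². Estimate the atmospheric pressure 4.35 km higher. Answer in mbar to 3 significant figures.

P ≈ 607 mbar

Scale height: H = RT/g = 287.0 × 286.5 / 9.804 = 8386.9 m.
Barometric formula: P = P₀ exp(−z/H).
z/H = 4350.0/8386.9 = 0.51867; exp(−0.51867) = 0.59531.
P = 1020 × 0.59531 = 607.22 mbar.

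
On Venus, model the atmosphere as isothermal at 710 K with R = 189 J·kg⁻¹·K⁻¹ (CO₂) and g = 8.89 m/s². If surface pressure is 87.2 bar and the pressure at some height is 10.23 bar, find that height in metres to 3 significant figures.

z ≈ 32300 m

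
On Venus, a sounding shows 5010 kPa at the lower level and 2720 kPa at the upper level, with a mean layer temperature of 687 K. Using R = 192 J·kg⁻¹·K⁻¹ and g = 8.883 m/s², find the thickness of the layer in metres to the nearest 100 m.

Δz ≈ 9100 m

Hypsometric equation: Δz = (R T̄/g) ln(P₁/P₂).
R T̄/g = 192 × 687 / 8.883 = 14849 m.
ln(5010/2720) = ln(1.8419) = 0.61080.
Δz = 14849 × 0.61080 = 9069.8 m.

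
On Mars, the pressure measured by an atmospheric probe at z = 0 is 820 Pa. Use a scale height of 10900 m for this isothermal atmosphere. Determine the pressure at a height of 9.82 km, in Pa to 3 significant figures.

P ≈ 333 Pa

Barometric formula: P = P₀ exp(−z/H).
z/H = 9820.0/10900 = 0.90092; exp(−0.90092) = 0.40620.
P = 820 × 0.40620 = 333.08 Pa.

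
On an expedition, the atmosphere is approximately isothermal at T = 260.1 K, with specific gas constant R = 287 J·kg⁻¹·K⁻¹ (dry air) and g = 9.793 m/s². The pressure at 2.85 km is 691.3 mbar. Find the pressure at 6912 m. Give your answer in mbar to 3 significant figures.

P ≈ 406 mbar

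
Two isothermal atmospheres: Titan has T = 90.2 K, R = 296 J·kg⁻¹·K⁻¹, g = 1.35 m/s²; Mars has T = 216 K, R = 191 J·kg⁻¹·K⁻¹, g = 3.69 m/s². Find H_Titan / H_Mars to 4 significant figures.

H = RT/g for each body.
H_Titan = 296 × 90.2 / 1.35 = 19777 m.
H_Mars = 191 × 216 / 3.69 = 11180 m.
H_Titan/H_Mars = 19777/11180 = 1.7690.

H_Titan/H_Mars ≈ 1.769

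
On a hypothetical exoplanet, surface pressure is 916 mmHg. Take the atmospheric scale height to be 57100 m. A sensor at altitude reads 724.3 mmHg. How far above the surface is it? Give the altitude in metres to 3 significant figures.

Invert the barometric formula: z = H ln(P₀/P).
P₀/P = 916/724.3 = 1.2647; ln(1.2647) = 0.23483.
z = 57100 × 0.23483 = 13409 m.

z ≈ 13400 m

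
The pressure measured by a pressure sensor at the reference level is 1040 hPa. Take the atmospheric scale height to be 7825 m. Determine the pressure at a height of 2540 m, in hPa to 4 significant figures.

Barometric formula: P = P₀ exp(−z/H).
z/H = 2540.0/7825.0 = 0.32460; exp(−0.32460) = 0.72282.
P = 1040 × 0.72282 = 751.73 hPa.

P ≈ 751.7 hPa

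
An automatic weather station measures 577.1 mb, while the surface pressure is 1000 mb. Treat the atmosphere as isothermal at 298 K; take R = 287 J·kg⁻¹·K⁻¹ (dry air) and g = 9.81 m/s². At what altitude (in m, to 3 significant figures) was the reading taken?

Scale height: H = RT/g = 287 × 298 / 9.81 = 8718.2 m.
Invert the barometric formula: z = H ln(P₀/P).
P₀/P = 1000/577.1 = 1.7328; ln(1.7328) = 0.54974.
z = 8718.2 × 0.54974 = 4792.7 m.

z ≈ 4790 m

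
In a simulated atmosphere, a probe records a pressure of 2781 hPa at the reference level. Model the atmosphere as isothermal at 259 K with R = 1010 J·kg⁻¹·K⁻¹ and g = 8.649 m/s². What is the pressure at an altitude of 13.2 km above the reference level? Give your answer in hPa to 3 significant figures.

Scale height: H = RT/g = 1010 × 259 / 8.649 = 30245 m.
Barometric formula: P = P₀ exp(−z/H).
z/H = 13200/30245 = 0.43644; exp(−0.43644) = 0.64633.
P = 2781 × 0.64633 = 1797.4 hPa.

P ≈ 1800 hPa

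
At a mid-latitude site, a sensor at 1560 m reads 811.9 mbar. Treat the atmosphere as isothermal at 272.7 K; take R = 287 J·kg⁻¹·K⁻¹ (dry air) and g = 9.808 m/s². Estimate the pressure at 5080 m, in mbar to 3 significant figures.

P ≈ 522 mbar

Scale height: H = RT/g = 287 × 272.7 / 9.808 = 7979.7 m.
Between two levels, P₂ = P₁ exp(−Δz/H) with Δz = z₂ − z₁.
Δz = 5080.0 − 1560.0 = 3520.0 m; Δz/H = 3520.0/7979.7 = 0.44112.
P₂ = 811.9 × exp(−0.44112) = 811.9 × 0.64332 = 522.31 mbar.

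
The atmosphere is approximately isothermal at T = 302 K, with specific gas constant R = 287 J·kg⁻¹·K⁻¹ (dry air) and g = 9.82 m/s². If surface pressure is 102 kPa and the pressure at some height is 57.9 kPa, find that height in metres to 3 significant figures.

z ≈ 5000 m

Scale height: H = RT/g = 287 × 302 / 9.82 = 8826.3 m.
Invert the barometric formula: z = H ln(P₀/P).
P₀/P = 102/57.9 = 1.7617; ln(1.7617) = 0.56628.
z = 8826.3 × 0.56628 = 4998.2 m.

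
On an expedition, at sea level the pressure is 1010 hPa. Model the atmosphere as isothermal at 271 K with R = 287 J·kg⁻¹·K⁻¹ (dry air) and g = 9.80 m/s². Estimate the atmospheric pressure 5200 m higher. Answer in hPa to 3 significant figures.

P ≈ 525 hPa

Scale height: H = RT/g = 287 × 271 / 9.80 = 7936.4 m.
Barometric formula: P = P₀ exp(−z/H).
z/H = 5200.0/7936.4 = 0.65521; exp(−0.65521) = 0.51933.
P = 1010 × 0.51933 = 524.52 hPa.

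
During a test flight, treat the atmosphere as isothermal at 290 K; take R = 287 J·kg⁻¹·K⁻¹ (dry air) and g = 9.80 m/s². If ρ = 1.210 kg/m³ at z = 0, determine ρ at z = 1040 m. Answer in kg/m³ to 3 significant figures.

ρ ≈ 1.07 kg/m³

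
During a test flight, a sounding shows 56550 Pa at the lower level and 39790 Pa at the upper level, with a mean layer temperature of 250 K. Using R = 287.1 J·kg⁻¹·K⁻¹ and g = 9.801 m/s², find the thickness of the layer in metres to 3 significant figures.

Δz ≈ 2570 m

Hypsometric equation: Δz = (R T̄/g) ln(P₁/P₂).
R T̄/g = 287.1 × 250 / 9.801 = 7323.2 m.
ln(56550/39790) = ln(1.4212) = 0.35150.
Δz = 7323.2 × 0.35150 = 2574.1 m.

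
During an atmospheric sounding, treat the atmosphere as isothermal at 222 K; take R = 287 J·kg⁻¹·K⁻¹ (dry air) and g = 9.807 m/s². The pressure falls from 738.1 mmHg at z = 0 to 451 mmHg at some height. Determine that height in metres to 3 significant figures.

Scale height: H = RT/g = 287 × 222 / 9.807 = 6496.8 m.
Invert the barometric formula: z = H ln(P₀/P).
P₀/P = 738.1/451 = 1.6366; ln(1.6366) = 0.49262.
z = 6496.8 × 0.49262 = 3200.5 m.

z ≈ 3200 m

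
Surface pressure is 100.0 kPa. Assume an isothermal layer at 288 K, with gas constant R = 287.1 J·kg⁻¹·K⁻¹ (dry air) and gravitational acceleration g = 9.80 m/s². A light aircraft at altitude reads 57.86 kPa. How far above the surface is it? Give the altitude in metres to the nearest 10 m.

Scale height: H = RT/g = 287.1 × 288 / 9.80 = 8437.2 m.
Invert the barometric formula: z = H ln(P₀/P).
P₀/P = 100.0/57.86 = 1.7283; ln(1.7283) = 0.54714.
z = 8437.2 × 0.54714 = 4616.3 m.

z ≈ 4620 m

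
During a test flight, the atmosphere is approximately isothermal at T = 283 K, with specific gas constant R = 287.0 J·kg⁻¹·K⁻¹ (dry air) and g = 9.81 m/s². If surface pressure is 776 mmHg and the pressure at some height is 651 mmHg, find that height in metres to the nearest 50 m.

Scale height: H = RT/g = 287.0 × 283 / 9.81 = 8279.4 m.
Invert the barometric formula: z = H ln(P₀/P).
P₀/P = 776/651 = 1.1920; ln(1.1920) = 0.17563.
z = 8279.4 × 0.17563 = 1454.1 m.

z ≈ 1450 m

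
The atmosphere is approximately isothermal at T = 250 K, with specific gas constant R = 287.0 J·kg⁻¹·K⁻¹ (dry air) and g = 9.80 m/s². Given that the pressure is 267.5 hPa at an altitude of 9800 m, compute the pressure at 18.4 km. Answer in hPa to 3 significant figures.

P ≈ 82.6 hPa

Scale height: H = RT/g = 287.0 × 250 / 9.80 = 7321.4 m.
Between two levels, P₂ = P₁ exp(−Δz/H) with Δz = z₂ − z₁.
Δz = 18400 − 9800.0 = 8600.0 m; Δz/H = 8600.0/7321.4 = 1.1746.
P₂ = 267.5 × exp(−1.1746) = 267.5 × 0.30894 = 82.641 hPa.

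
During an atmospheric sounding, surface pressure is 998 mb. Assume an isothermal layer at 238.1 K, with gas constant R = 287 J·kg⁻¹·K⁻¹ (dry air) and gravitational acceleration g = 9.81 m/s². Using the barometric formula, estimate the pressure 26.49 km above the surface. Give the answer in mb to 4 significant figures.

Scale height: H = RT/g = 287 × 238.1 / 9.81 = 6965.8 m.
Barometric formula: P = P₀ exp(−z/H).
z/H = 26490/6965.8 = 3.8029; exp(−3.8029) = 0.022306.
P = 998 × 0.022306 = 22.261 mb.

P ≈ 22.26 mb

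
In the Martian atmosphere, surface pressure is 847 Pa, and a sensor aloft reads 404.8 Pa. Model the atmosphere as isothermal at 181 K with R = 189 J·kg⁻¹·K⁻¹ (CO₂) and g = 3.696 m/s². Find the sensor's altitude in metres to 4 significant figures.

Scale height: H = RT/g = 189 × 181 / 3.696 = 9255.7 m.
Invert the barometric formula: z = H ln(P₀/P).
P₀/P = 847/404.8 = 2.0924; ln(2.0924) = 0.73831.
z = 9255.7 × 0.73831 = 6833.6 m.

z ≈ 6834 m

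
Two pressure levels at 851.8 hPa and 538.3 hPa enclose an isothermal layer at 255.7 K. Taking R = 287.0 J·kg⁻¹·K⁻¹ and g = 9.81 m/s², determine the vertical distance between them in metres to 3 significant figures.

Hypsometric equation: Δz = (R T̄/g) ln(P₁/P₂).
R T̄/g = 287.0 × 255.7 / 9.81 = 7480.7 m.
ln(851.8/538.3) = ln(1.5824) = 0.45894.
Δz = 7480.7 × 0.45894 = 3433.2 m.

Δz ≈ 3430 m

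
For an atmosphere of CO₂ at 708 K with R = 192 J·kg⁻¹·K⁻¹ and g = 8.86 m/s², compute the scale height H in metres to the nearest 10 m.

The scale height of an isothermal atmosphere is H = RT/g.
H = 192 × 708 / 8.86 = 135940/8.86 = 15343 m.

H ≈ 15340 m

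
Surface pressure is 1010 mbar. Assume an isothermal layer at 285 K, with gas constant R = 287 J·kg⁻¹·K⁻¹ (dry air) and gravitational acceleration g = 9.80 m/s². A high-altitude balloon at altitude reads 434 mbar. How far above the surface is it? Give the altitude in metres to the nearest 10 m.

Scale height: H = RT/g = 287 × 285 / 9.80 = 8346.4 m.
Invert the barometric formula: z = H ln(P₀/P).
P₀/P = 1010/434 = 2.3272; ln(2.3272) = 0.84467.
z = 8346.4 × 0.84467 = 7050.0 m.

z ≈ 7050 m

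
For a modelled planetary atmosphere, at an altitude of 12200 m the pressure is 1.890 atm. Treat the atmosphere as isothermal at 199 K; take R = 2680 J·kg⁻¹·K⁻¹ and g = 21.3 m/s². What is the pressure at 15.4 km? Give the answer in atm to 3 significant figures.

Scale height: H = RT/g = 2680 × 199 / 21.3 = 25038 m.
Between two levels, P₂ = P₁ exp(−Δz/H) with Δz = z₂ − z₁.
Δz = 15400 − 12200 = 3200.0 m; Δz/H = 3200.0/25038 = 0.12781.
P₂ = 1.890 × exp(−0.12781) = 1.890 × 0.88002 = 1.6632 atm.

P ≈ 1.66 atm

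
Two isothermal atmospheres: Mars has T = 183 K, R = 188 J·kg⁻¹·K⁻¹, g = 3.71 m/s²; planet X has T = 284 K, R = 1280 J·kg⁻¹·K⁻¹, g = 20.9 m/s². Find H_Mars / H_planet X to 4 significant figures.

H_Mars/H_planet X ≈ 0.5332

H = RT/g for each body.
H_Mars = 188 × 183 / 3.71 = 9273.3 m.
H_planet X = 1280 × 284 / 20.9 = 17393 m.
H_Mars/H_planet X = 9273.3/17393 = 0.53316.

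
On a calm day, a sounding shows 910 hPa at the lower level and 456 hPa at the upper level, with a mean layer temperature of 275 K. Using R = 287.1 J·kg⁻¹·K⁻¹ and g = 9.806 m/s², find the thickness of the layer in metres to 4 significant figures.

Δz ≈ 5563 m

Hypsometric equation: Δz = (R T̄/g) ln(P₁/P₂).
R T̄/g = 287.1 × 275 / 9.806 = 8051.4 m.
ln(910/456) = ln(1.9956) = 0.69094.
Δz = 8051.4 × 0.69094 = 5563.0 m.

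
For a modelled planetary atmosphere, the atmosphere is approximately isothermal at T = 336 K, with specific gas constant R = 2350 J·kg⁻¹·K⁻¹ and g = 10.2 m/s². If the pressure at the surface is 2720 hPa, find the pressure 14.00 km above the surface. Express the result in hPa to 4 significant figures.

P ≈ 2270 hPa

Scale height: H = RT/g = 2350 × 336 / 10.2 = 77412 m.
Barometric formula: P = P₀ exp(−z/H).
z/H = 14000/77412 = 0.18085; exp(−0.18085) = 0.83456.
P = 2720 × 0.83456 = 2270.0 hPa.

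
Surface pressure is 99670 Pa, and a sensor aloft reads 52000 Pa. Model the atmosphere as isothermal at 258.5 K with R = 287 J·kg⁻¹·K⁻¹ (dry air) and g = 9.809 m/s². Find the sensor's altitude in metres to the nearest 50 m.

z ≈ 4900 m

Scale height: H = RT/g = 287 × 258.5 / 9.809 = 7563.4 m.
Invert the barometric formula: z = H ln(P₀/P).
P₀/P = 99670/52000 = 1.9167; ln(1.9167) = 0.65060.
z = 7563.4 × 0.65060 = 4920.7 m.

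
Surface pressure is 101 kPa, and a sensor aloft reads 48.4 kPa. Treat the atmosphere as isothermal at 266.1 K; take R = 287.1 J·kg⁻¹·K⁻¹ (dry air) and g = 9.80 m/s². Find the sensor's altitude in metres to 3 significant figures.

Scale height: H = RT/g = 287.1 × 266.1 / 9.80 = 7795.6 m.
Invert the barometric formula: z = H ln(P₀/P).
P₀/P = 101/48.4 = 2.0868; ln(2.0868) = 0.73563.
z = 7795.6 × 0.73563 = 5734.7 m.

z ≈ 5730 m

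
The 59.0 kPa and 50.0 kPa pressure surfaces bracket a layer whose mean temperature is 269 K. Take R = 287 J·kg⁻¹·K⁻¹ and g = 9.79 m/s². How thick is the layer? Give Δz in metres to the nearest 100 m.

Hypsometric equation: Δz = (R T̄/g) ln(P₁/P₂).
R T̄/g = 287 × 269 / 9.79 = 7885.9 m.
ln(59.0/50.0) = ln(1.1800) = 0.16551.
Δz = 7885.9 × 0.16551 = 1305.2 m.

Δz ≈ 1300 m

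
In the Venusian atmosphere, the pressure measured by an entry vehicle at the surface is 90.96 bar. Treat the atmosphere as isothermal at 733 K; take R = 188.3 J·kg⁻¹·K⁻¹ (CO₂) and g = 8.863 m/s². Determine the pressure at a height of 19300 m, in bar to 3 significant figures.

P ≈ 26.3 bar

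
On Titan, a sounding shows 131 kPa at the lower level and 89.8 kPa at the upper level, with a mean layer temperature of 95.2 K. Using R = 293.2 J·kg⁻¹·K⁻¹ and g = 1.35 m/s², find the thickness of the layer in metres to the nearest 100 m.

Hypsometric equation: Δz = (R T̄/g) ln(P₁/P₂).
R T̄/g = 293.2 × 95.2 / 1.35 = 20676 m.
ln(131/89.8) = ln(1.4588) = 0.37761.
Δz = 20676 × 0.37761 = 7807.5 m.

Δz ≈ 7800 m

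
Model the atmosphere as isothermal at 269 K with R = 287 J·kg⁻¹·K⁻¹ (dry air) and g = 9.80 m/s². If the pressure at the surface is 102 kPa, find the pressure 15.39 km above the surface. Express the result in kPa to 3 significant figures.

P ≈ 14.5 kPa

Scale height: H = RT/g = 287 × 269 / 9.80 = 7877.9 m.
Barometric formula: P = P₀ exp(−z/H).
z/H = 15390/7877.9 = 1.9536; exp(−1.9536) = 0.14176.
P = 102 × 0.14176 = 14.460 kPa.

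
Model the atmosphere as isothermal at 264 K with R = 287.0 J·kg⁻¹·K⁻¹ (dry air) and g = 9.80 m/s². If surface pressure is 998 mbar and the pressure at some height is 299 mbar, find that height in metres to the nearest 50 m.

Scale height: H = RT/g = 287.0 × 264 / 9.80 = 7731.4 m.
Invert the barometric formula: z = H ln(P₀/P).
P₀/P = 998/299 = 3.3378; ln(3.3378) = 1.2053.
z = 7731.4 × 1.2053 = 9318.7 m.

z ≈ 9300 m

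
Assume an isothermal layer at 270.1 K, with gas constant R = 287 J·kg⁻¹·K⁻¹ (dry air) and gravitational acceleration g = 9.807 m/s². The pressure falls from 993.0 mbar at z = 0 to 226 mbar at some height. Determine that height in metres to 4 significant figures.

Scale height: H = RT/g = 287 × 270.1 / 9.807 = 7904.4 m.
Invert the barometric formula: z = H ln(P₀/P).
P₀/P = 993.0/226 = 4.3938; ln(4.3938) = 1.4802.
z = 7904.4 × 1.4802 = 11700 m.

z ≈ 11700 m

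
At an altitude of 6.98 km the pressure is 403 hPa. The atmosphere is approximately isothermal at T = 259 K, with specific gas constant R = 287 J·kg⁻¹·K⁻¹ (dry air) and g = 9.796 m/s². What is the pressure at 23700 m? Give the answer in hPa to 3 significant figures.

Scale height: H = RT/g = 287 × 259 / 9.796 = 7588.1 m.
Between two levels, P₂ = P₁ exp(−Δz/H) with Δz = z₂ − z₁.
Δz = 23700 − 6980.0 = 16720 m; Δz/H = 16720/7588.1 = 2.2035.
P₂ = 403 × exp(−2.2035) = 403 × 0.11042 = 44.499 hPa.

P ≈ 44.5 hPa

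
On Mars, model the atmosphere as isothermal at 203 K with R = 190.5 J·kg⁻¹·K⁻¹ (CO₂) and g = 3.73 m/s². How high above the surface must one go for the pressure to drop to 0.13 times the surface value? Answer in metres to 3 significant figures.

z ≈ 21200 m

Scale height: H = RT/g = 190.5 × 203 / 3.73 = 10368 m.
Set P/P₀ = exp(−z/H) = 0.13, so z = −H ln(0.13).
−ln(0.13) = 2.0402; z = 10368 × 2.0402 = 21153 m.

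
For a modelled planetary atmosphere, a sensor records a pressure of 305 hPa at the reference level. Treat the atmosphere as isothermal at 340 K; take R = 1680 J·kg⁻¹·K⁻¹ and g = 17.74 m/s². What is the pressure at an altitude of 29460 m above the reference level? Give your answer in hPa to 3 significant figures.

Scale height: H = RT/g = 1680 × 340 / 17.74 = 32198 m.
Barometric formula: P = P₀ exp(−z/H).
z/H = 29460/32198 = 0.91496; exp(−0.91496) = 0.40053.
P = 305 × 0.40053 = 122.16 hPa.

P ≈ 122 hPa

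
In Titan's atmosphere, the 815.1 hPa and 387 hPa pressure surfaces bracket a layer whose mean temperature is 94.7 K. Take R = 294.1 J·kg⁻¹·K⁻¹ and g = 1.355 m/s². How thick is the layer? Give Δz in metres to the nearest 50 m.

Δz ≈ 15300 m

Hypsometric equation: Δz = (R T̄/g) ln(P₁/P₂).
R T̄/g = 294.1 × 94.7 / 1.355 = 20554 m.
ln(815.1/387) = ln(2.1062) = 0.74489.
Δz = 20554 × 0.74489 = 15310 m.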